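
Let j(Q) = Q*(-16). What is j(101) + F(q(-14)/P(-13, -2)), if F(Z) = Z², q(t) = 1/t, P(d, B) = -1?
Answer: -316735/196 ≈ -1616.0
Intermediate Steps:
j(Q) = -16*Q
j(101) + F(q(-14)/P(-13, -2)) = -16*101 + (1/(-14*(-1)))² = -1616 + (-1/14*(-1))² = -1616 + (1/14)² = -1616 + 1/196 = -316735/196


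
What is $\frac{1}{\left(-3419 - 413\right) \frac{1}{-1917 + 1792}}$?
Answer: $\frac{125}{3832} \approx 0.03262$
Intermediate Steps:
$\frac{1}{\left(-3419 - 413\right) \frac{1}{-1917 + 1792}} = \frac{1}{\left(-3832\right) \frac{1}{-125}} = \frac{1}{\left(-3832\right) \left(- \frac{1}{125}\right)} = \frac{1}{\frac{3832}{125}} = \frac{125}{3832}$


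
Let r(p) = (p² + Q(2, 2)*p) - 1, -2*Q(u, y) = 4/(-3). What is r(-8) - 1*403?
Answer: -1036/3 ≈ -345.33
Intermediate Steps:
Q(u, y) = ⅔ (Q(u, y) = -2/(-3) = -2*(-1)/3 = -½*(-4/3) = ⅔)
r(p) = -1 + p² + 2*p/3 (r(p) = (p² + 2*p/3) - 1 = -1 + p² + 2*p/3)
r(-8) - 1*403 = (-1 + (-8)² + (⅔)*(-8)) - 1*403 = (-1 + 64 - 16/3) - 403 = 173/3 - 403 = -1036/3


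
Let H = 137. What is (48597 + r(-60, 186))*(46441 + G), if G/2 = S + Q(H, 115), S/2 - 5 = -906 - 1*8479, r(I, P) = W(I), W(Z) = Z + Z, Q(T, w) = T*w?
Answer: 1959973587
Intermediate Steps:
W(Z) = 2*Z
r(I, P) = 2*I
S = -18760 (S = 10 + 2*(-906 - 1*8479) = 10 + 2*(-906 - 8479) = 10 + 2*(-9385) = 10 - 18770 = -18760)
G = -6010 (G = 2*(-18760 + 137*115) = 2*(-18760 + 15755) = 2*(-3005) = -6010)
(48597 + r(-60, 186))*(46441 + G) = (48597 + 2*(-60))*(46441 - 6010) = (48597 - 120)*40431 = 48477*40431 = 1959973587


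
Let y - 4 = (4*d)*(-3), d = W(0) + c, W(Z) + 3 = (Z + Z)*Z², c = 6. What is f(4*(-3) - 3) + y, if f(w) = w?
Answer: -47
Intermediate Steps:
W(Z) = -3 + 2*Z³ (W(Z) = -3 + (Z + Z)*Z² = -3 + (2*Z)*Z² = -3 + 2*Z³)
d = 3 (d = (-3 + 2*0³) + 6 = (-3 + 2*0) + 6 = (-3 + 0) + 6 = -3 + 6 = 3)
y = -32 (y = 4 + (4*3)*(-3) = 4 + 12*(-3) = 4 - 36 = -32)
f(4*(-3) - 3) + y = (4*(-3) - 3) - 32 = (-12 - 3) - 32 = -15 - 32 = -47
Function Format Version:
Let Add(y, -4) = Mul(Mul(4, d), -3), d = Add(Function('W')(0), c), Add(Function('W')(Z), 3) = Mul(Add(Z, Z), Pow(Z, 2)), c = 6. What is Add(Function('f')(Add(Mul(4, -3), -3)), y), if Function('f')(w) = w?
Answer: -47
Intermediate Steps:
Function('W')(Z) = Add(-3, Mul(2, Pow(Z, 3))) (Function('W')(Z) = Add(-3, Mul(Add(Z, Z), Pow(Z, 2))) = Add(-3, Mul(Mul(2, Z), Pow(Z, 2))) = Add(-3, Mul(2, Pow(Z, 3))))
d = 3 (d = Add(Add(-3, Mul(2, Pow(0, 3))), 6) = Add(Add(-3, Mul(2, 0)), 6) = Add(Add(-3, 0), 6) = Add(-3, 6) = 3)
y = -32 (y = Add(4, Mul(Mul(4, 3), -3)) = Add(4, Mul(12, -3)) = Add(4, -36) = -32)
Add(Function('f')(Add(Mul(4, -3), -3)), y) = Add(Add(Mul(4, -3), -3), -32) = Add(Add(-12, -3), -32) = Add(-15, -32) = -47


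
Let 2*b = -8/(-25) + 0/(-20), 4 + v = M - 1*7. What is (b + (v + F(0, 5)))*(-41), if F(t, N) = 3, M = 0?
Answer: 8036/25 ≈ 321.44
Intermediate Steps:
v = -11 (v = -4 + (0 - 1*7) = -4 + (0 - 7) = -4 - 7 = -11)
b = 4/25 (b = (-8/(-25) + 0/(-20))/2 = (-8*(-1/25) + 0*(-1/20))/2 = (8/25 + 0)/2 = (½)*(8/25) = 4/25 ≈ 0.16000)
(b + (v + F(0, 5)))*(-41) = (4/25 + (-11 + 3))*(-41) = (4/25 - 8)*(-41) = -196/25*(-41) = 8036/25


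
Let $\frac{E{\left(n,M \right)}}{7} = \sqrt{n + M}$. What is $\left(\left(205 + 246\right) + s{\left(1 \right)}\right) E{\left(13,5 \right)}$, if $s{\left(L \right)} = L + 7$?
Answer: $9639 \sqrt{2} \approx 13632.0$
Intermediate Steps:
$s{\left(L \right)} = 7 + L$
$E{\left(n,M \right)} = 7 \sqrt{M + n}$ ($E{\left(n,M \right)} = 7 \sqrt{n + M} = 7 \sqrt{M + n}$)
$\left(\left(205 + 246\right) + s{\left(1 \right)}\right) E{\left(13,5 \right)} = \left(\left(205 + 246\right) + \left(7 + 1\right)\right) 7 \sqrt{5 + 13} = \left(451 + 8\right) 7 \sqrt{18} = 459 \cdot 7 \cdot 3 \sqrt{2} = 459 \cdot 21 \sqrt{2} = 9639 \sqrt{2}$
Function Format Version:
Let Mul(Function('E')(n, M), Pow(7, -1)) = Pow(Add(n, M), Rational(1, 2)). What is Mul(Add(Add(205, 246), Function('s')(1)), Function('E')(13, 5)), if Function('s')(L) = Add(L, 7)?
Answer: Mul(9639, Pow(2, Rational(1, 2))) ≈ 13632.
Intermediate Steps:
Function('s')(L) = Add(7, L)
Function('E')(n, M) = Mul(7, Pow(Add(M, n), Rational(1, 2))) (Function('E')(n, M) = Mul(7, Pow(Add(n, M), Rational(1, 2))) = Mul(7, Pow(Add(M, n), Rational(1, 2))))
Mul(Add(Add(205, 246), Function('s')(1)), Function('E')(13, 5)) = Mul(Add(Add(205, 246), Add(7, 1)), Mul(7, Pow(Add(5, 13), Rational(1, 2)))) = Mul(Add(451, 8), Mul(7, Pow(18, Rational(1, 2)))) = Mul(459, Mul(7, Mul(3, Pow(2, Rational(1, 2))))) = Mul(459, Mul(21, Pow(2, Rational(1, 2)))) = Mul(9639, Pow(2, Rational(1, 2)))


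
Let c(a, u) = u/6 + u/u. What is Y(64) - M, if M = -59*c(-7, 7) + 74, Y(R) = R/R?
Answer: 329/6 ≈ 54.833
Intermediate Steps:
Y(R) = 1
c(a, u) = 1 + u/6 (c(a, u) = u*(1/6) + 1 = u/6 + 1 = 1 + u/6)
M = -323/6 (M = -59*(1 + (1/6)*7) + 74 = -59*(1 + 7/6) + 74 = -59*13/6 + 74 = -767/6 + 74 = -323/6 ≈ -53.833)
Y(64) - M = 1 - 1*(-323/6) = 1 + 323/6 = 329/6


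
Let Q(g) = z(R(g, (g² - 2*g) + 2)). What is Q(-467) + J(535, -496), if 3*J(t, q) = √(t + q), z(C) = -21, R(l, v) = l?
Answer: -21 + √39/3 ≈ -18.918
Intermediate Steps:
Q(g) = -21
J(t, q) = √(q + t)/3 (J(t, q) = √(t + q)/3 = √(q + t)/3)
Q(-467) + J(535, -496) = -21 + √(-496 + 535)/3 = -21 + √39/3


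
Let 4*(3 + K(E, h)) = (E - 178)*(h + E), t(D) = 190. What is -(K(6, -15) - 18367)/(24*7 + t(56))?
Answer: 17983/358 ≈ 50.232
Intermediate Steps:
K(E, h) = -3 + (-178 + E)*(E + h)/4 (K(E, h) = -3 + ((E - 178)*(h + E))/4 = -3 + ((-178 + E)*(E + h))/4 = -3 + (-178 + E)*(E + h)/4)
-(K(6, -15) - 18367)/(24*7 + t(56)) = -((-3 - 89/2*6 - 89/2*(-15) + (¼)*6² + (¼)*6*(-15)) - 18367)/(24*7 + 190) = -((-3 - 267 + 1335/2 + (¼)*36 - 45/2) - 18367)/(168 + 190) = -((-3 - 267 + 1335/2 + 9 - 45/2) - 18367)/358 = -(384 - 18367)/358 = -(-17983)/358 = -1*(-17983/358) = 17983/358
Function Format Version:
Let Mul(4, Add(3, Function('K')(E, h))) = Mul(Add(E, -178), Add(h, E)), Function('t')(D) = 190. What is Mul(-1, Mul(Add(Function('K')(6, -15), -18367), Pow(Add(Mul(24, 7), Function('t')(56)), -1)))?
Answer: Rational(17983, 358) ≈ 50.232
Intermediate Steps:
Function('K')(E, h) = Add(-3, Mul(Rational(1, 4), Add(-178, E), Add(E, h))) (Function('K')(E, h) = Add(-3, Mul(Rational(1, 4), Mul(Add(E, -178), Add(h, E)))) = Add(-3, Mul(Rational(1, 4), Mul(Add(-178, E), Add(E, h)))) = Add(-3, Mul(Rational(1, 4), Add(-178, E), Add(E, h))))
Mul(-1, Mul(Add(Function('K')(6, -15), -18367), Pow(Add(Mul(24, 7), Function('t')(56)), -1))) = Mul(-1, Mul(Add(Add(-3, Mul(Rational(-89, 2), 6), Mul(Rational(-89, 2), -15), Mul(Rational(1, 4), Pow(6, 2)), Mul(Rational(1, 4), 6, -15)), -18367), Pow(Add(Mul(24, 7), 190), -1))) = Mul(-1, Mul(Add(Add(-3, -267, Rational(1335, 2), Mul(Rational(1, 4), 36), Rational(-45, 2)), -18367), Pow(Add(168, 190), -1))) = Mul(-1, Mul(Add(Add(-3, -267, Rational(1335, 2), 9, Rational(-45, 2)), -18367), Pow(358, -1))) = Mul(-1, Mul(Add(384, -18367), Rational(1, 358))) = Mul(-1, Mul(-17983, Rational(1, 358))) = Mul(-1, Rational(-17983, 358)) = Rational(17983, 358)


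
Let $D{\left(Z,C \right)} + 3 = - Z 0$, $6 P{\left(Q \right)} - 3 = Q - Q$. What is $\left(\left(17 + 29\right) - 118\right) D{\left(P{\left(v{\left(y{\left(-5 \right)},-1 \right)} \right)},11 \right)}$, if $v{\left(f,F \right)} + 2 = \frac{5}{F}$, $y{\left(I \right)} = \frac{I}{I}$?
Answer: $216$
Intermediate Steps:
$y{\left(I \right)} = 1$
$v{\left(f,F \right)} = -2 + \frac{5}{F}$
$P{\left(Q \right)} = \frac{1}{2}$ ($P{\left(Q \right)} = \frac{1}{2} + \frac{Q - Q}{6} = \frac{1}{2} + \frac{1}{6} \cdot 0 = \frac{1}{2} + 0 = \frac{1}{2}$)
$D{\left(Z,C \right)} = -3$ ($D{\left(Z,C \right)} = -3 + - Z 0 = -3 + 0 = -3$)
$\left(\left(17 + 29\right) - 118\right) D{\left(P{\left(v{\left(y{\left(-5 \right)},-1 \right)} \right)},11 \right)} = \left(\left(17 + 29\right) - 118\right) \left(-3\right) = \left(46 - 118\right) \left(-3\right) = \left(-72\right) \left(-3\right) = 216$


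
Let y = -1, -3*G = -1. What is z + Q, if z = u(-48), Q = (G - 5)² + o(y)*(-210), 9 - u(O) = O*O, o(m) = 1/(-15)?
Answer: -20333/9 ≈ -2259.2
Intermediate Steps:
G = ⅓ (G = -⅓*(-1) = ⅓ ≈ 0.33333)
o(m) = -1/15
u(O) = 9 - O² (u(O) = 9 - O*O = 9 - O²)
Q = 322/9 (Q = (⅓ - 5)² - 1/15*(-210) = (-14/3)² + 14 = 196/9 + 14 = 322/9 ≈ 35.778)
z = -2295 (z = 9 - 1*(-48)² = 9 - 1*2304 = 9 - 2304 = -2295)
z + Q = -2295 + 322/9 = -20333/9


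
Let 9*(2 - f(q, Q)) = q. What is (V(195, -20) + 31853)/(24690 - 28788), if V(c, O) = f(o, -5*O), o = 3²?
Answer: -5309/683 ≈ -7.7731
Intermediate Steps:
o = 9
f(q, Q) = 2 - q/9
V(c, O) = 1 (V(c, O) = 2 - ⅑*9 = 2 - 1 = 1)
(V(195, -20) + 31853)/(24690 - 28788) = (1 + 31853)/(24690 - 28788) = 31854/(-4098) = 31854*(-1/4098) = -5309/683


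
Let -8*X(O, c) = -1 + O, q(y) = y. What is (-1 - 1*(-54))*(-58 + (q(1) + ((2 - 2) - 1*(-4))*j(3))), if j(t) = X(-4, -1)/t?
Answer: -17861/6 ≈ -2976.8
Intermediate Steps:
X(O, c) = ⅛ - O/8 (X(O, c) = -(-1 + O)/8 = ⅛ - O/8)
j(t) = 5/(8*t) (j(t) = (⅛ - ⅛*(-4))/t = (⅛ + ½)/t = 5/(8*t))
(-1 - 1*(-54))*(-58 + (q(1) + ((2 - 2) - 1*(-4))*j(3))) = (-1 - 1*(-54))*(-58 + (1 + ((2 - 2) - 1*(-4))*((5/8)/3))) = (-1 + 54)*(-58 + (1 + (0 + 4)*((5/8)*(⅓)))) = 53*(-58 + (1 + 4*(5/24))) = 53*(-58 + (1 + ⅚)) = 53*(-58 + 11/6) = 53*(-337/6) = -17861/6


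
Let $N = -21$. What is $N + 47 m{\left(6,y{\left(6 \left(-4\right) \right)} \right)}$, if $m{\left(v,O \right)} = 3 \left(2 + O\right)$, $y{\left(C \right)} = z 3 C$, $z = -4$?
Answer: $40869$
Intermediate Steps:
$y{\left(C \right)} = - 12 C$ ($y{\left(C \right)} = \left(-4\right) 3 C = - 12 C$)
$m{\left(v,O \right)} = 6 + 3 O$
$N + 47 m{\left(6,y{\left(6 \left(-4\right) \right)} \right)} = -21 + 47 \left(6 + 3 \left(- 12 \cdot 6 \left(-4\right)\right)\right) = -21 + 47 \left(6 + 3 \left(\left(-12\right) \left(-24\right)\right)\right) = -21 + 47 \left(6 + 3 \cdot 288\right) = -21 + 47 \left(6 + 864\right) = -21 + 47 \cdot 870 = -21 + 40890 = 40869$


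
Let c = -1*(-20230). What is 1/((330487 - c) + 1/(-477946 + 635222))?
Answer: 157276/48795979933 ≈ 3.2231e-6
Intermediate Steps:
c = 20230
1/((330487 - c) + 1/(-477946 + 635222)) = 1/((330487 - 1*20230) + 1/(-477946 + 635222)) = 1/((330487 - 20230) + 1/157276) = 1/(310257 + 1/157276) = 1/(48795979933/157276) = 157276/48795979933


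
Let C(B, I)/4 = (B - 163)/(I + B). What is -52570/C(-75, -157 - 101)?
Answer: -1250415/68 ≈ -18388.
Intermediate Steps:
C(B, I) = 4*(-163 + B)/(B + I) (C(B, I) = 4*((B - 163)/(I + B)) = 4*((-163 + B)/(B + I)) = 4*(-163 + B)/(B + I))
-52570/C(-75, -157 - 101) = -52570*(-75 + (-157 - 101))/(4*(-163 - 75)) = -52570/(4*(-238)/(-75 - 258)) = -52570/(4*(-238)/(-333)) = -52570/(4*(-1/333)*(-238)) = -52570/952/333 = -52570*333/952 = -1250415/68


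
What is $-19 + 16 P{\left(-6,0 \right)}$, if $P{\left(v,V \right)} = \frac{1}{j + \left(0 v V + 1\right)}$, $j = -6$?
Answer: $- \frac{111}{5} \approx -22.2$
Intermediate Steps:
$P{\left(v,V \right)} = - \frac{1}{5}$ ($P{\left(v,V \right)} = \frac{1}{-6 + \left(0 v V + 1\right)} = \frac{1}{-6 + \left(0 V + 1\right)} = \frac{1}{-6 + \left(0 + 1\right)} = \frac{1}{-6 + 1} = \frac{1}{-5} = - \frac{1}{5}$)
$-19 + 16 P{\left(-6,0 \right)} = -19 + 16 \left(- \frac{1}{5}\right) = -19 - \frac{16}{5} = - \frac{111}{5}$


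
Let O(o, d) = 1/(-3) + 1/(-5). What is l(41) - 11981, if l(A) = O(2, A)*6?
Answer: -59921/5 ≈ -11984.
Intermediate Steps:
O(o, d) = -8/15 (O(o, d) = 1*(-⅓) + 1*(-⅕) = -⅓ - ⅕ = -8/15)
l(A) = -16/5 (l(A) = -8/15*6 = -16/5)
l(41) - 11981 = -16/5 - 11981 = -59921/5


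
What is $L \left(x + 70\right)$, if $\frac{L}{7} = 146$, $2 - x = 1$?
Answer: $72562$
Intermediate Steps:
$x = 1$ ($x = 2 - 1 = 1$)
$L = 1022$ ($L = 7 \cdot 146 = 1022$)
$L \left(x + 70\right) = 1022 \left(1 + 70\right) = 1022 \cdot 71 = 72562$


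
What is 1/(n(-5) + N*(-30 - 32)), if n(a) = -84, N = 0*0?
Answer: -1/84 ≈ -0.011905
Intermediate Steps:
N = 0
1/(n(-5) + N*(-30 - 32)) = 1/(-84 + 0*(-30 - 32)) = 1/(-84 + 0*(-62)) = 1/(-84 + 0) = 1/(-84) = -1/84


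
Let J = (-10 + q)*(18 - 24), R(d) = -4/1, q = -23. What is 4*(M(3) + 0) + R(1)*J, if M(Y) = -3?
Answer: -804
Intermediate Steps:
R(d) = -4 (R(d) = -4*1 = -4)
J = 198 (J = (-10 - 23)*(18 - 24) = -33*(-6) = 198)
4*(M(3) + 0) + R(1)*J = 4*(-3 + 0) - 4*198 = 4*(-3) - 792 = -12 - 792 = -804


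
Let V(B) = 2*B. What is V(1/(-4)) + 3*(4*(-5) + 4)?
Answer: -97/2 ≈ -48.500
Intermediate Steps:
V(1/(-4)) + 3*(4*(-5) + 4) = 2/(-4) + 3*(4*(-5) + 4) = 2*(-1/4) + 3*(-20 + 4) = -1/2 + 3*(-16) = -1/2 - 48 = -97/2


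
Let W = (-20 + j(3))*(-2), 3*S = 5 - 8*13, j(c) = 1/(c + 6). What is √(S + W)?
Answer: √61/3 ≈ 2.6034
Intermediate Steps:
j(c) = 1/(6 + c)
S = -33 (S = (5 - 8*13)/3 = (5 - 104)/3 = (⅓)*(-99) = -33)
W = 358/9 (W = (-20 + 1/(6 + 3))*(-2) = (-20 + 1/9)*(-2) = (-20 + ⅑)*(-2) = -179/9*(-2) = 358/9 ≈ 39.778)
√(S + W) = √(-33 + 358/9) = √(61/9) = √61/3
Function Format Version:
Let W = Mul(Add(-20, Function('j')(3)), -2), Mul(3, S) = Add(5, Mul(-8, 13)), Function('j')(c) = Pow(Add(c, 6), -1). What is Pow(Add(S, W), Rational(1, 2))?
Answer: Mul(Rational(1, 3), Pow(61, Rational(1, 2))) ≈ 2.6034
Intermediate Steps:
Function('j')(c) = Pow(Add(6, c), -1)
S = -33 (S = Mul(Rational(1, 3), Add(5, Mul(-8, 13))) = Mul(Rational(1, 3), Add(5, -104)) = Mul(Rational(1, 3), -99) = -33)
W = Rational(358, 9) (W = Mul(Add(-20, Pow(Add(6, 3), -1)), -2) = Mul(Add(-20, Pow(9, -1)), -2) = Mul(Add(-20, Rational(1, 9)), -2) = Mul(Rational(-179, 9), -2) = Rational(358, 9) ≈ 39.778)
Pow(Add(S, W), Rational(1, 2)) = Pow(Add(-33, Rational(358, 9)), Rational(1, 2)) = Pow(Rational(61, 9), Rational(1, 2)) = Mul(Rational(1, 3), Pow(61, Rational(1, 2)))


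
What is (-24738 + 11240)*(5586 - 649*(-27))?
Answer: -311925282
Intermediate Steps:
(-24738 + 11240)*(5586 - 649*(-27)) = -13498*(5586 + 17523) = -13498*23109 = -311925282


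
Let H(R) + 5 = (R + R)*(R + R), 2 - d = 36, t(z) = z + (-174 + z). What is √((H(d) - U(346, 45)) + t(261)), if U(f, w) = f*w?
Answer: I*√10603 ≈ 102.97*I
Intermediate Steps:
t(z) = -174 + 2*z
d = -34 (d = 2 - 1*36 = 2 - 36 = -34)
H(R) = -5 + 4*R² (H(R) = -5 + (R + R)*(R + R) = -5 + (2*R)*(2*R) = -5 + 4*R²)
√((H(d) - U(346, 45)) + t(261)) = √(((-5 + 4*(-34)²) - 346*45) + (-174 + 2*261)) = √(((-5 + 4*1156) - 1*15570) + (-174 + 522)) = √(((-5 + 4624) - 15570) + 348) = √((4619 - 15570) + 348) = √(-10951 + 348) = √(-10603) = I*√10603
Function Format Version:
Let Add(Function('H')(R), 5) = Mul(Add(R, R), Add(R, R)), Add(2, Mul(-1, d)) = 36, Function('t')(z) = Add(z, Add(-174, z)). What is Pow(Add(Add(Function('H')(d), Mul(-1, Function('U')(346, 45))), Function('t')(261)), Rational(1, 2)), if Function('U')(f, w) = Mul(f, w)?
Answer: Mul(I, Pow(10603, Rational(1, 2))) ≈ Mul(102.97, I)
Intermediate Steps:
Function('t')(z) = Add(-174, Mul(2, z))
d = -34 (d = Add(2, Mul(-1, 36)) = Add(2, -36) = -34)
Function('H')(R) = Add(-5, Mul(4, Pow(R, 2))) (Function('H')(R) = Add(-5, Mul(Add(R, R), Add(R, R))) = Add(-5, Mul(Mul(2, R), Mul(2, R))) = Add(-5, Mul(4, Pow(R, 2))))
Pow(Add(Add(Function('H')(d), Mul(-1, Function('U')(346, 45))), Function('t')(261)), Rational(1, 2)) = Pow(Add(Add(Add(-5, Mul(4, Pow(-34, 2))), Mul(-1, Mul(346, 45))), Add(-174, Mul(2, 261))), Rational(1, 2)) = Pow(Add(Add(Add(-5, Mul(4, 1156)), Mul(-1, 15570)), Add(-174, 522)), Rational(1, 2)) = Pow(Add(Add(Add(-5, 4624), -15570), 348), Rational(1, 2)) = Pow(Add(Add(4619, -15570), 348), Rational(1, 2)) = Pow(Add(-10951, 348), Rational(1, 2)) = Pow(-10603, Rational(1, 2)) = Mul(I, Pow(10603, Rational(1, 2)))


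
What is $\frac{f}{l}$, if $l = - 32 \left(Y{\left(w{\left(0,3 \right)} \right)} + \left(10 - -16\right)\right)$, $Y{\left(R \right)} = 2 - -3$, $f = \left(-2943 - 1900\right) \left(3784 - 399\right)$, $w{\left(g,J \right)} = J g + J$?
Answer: $\frac{16393555}{992} \approx 16526.0$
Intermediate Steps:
$w{\left(g,J \right)} = J + J g$
$f = -16393555$ ($f = \left(-4843\right) 3385 = -16393555$)
$Y{\left(R \right)} = 5$ ($Y{\left(R \right)} = 2 + 3 = 5$)
$l = -992$ ($l = - 32 \left(5 + \left(10 - -16\right)\right) = - 32 \left(5 + \left(10 + 16\right)\right) = - 32 \left(5 + 26\right) = \left(-32\right) 31 = -992$)
$\frac{f}{l} = - \frac{16393555}{-992} = \left(-16393555\right) \left(- \frac{1}{992}\right) = \frac{16393555}{992}$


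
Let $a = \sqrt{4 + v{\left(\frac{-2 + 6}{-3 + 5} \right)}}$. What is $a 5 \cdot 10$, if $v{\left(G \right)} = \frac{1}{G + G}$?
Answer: $25 \sqrt{17} \approx 103.08$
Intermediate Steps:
$v{\left(G \right)} = \frac{1}{2 G}$
$a = \frac{\sqrt{17}}{2}$ ($a = \sqrt{4 + \frac{1}{2 \frac{-2 + 6}{-3 + 5}}} = \sqrt{4 + \frac{1}{2 \cdot \frac{4}{2}}} = \sqrt{4 + \frac{1}{2 \cdot 4 \cdot \frac{1}{2}}} = \sqrt{4 + \frac{1}{2 \cdot 2}} = \sqrt{4 + \frac{1}{2} \cdot \frac{1}{2}} = \sqrt{4 + \frac{1}{4}} = \sqrt{\frac{17}{4}} = \frac{\sqrt{17}}{2} \approx 2.0616$)
$a 5 \cdot 10 = \frac{\sqrt{17}}{2} \cdot 5 \cdot 10 = \frac{5 \sqrt{17}}{2} \cdot 10 = 25 \sqrt{17}$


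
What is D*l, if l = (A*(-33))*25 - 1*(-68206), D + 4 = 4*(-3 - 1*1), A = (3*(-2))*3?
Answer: -1661120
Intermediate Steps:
A = -18 (A = -6*3 = -18)
D = -20 (D = -4 + 4*(-3 - 1*1) = -4 + 4*(-3 - 1) = -4 + 4*(-4) = -4 - 16 = -20)
l = 83056 (l = -18*(-33)*25 - 1*(-68206) = 594*25 + 68206 = 14850 + 68206 = 83056)
D*l = -20*83056 = -1661120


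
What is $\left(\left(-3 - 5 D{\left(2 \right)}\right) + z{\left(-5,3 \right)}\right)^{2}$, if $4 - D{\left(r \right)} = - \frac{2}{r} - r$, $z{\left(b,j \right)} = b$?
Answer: $1849$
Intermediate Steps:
$D{\left(r \right)} = 4 + r + \frac{2}{r}$ ($D{\left(r \right)} = 4 - \left(- \frac{2}{r} - r\right) = 4 - \left(- r - \frac{2}{r}\right) = 4 + \left(r + \frac{2}{r}\right) = 4 + r + \frac{2}{r}$)
$\left(\left(-3 - 5 D{\left(2 \right)}\right) + z{\left(-5,3 \right)}\right)^{2} = \left(\left(-3 - 5 \left(4 + 2 + \frac{2}{2}\right)\right) - 5\right)^{2} = \left(\left(-3 - 5 \left(4 + 2 + 2 \cdot \frac{1}{2}\right)\right) - 5\right)^{2} = \left(\left(-3 - 5 \left(4 + 2 + 1\right)\right) - 5\right)^{2} = \left(\left(-3 - 35\right) - 5\right)^{2} = \left(-38 - 5\right)^{2} = \left(-43\right)^{2} = 1849$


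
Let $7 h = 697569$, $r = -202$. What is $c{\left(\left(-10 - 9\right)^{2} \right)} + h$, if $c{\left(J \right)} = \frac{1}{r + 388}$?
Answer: $\frac{129747841}{1302} \approx 99653.0$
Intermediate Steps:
$h = \frac{697569}{7}$ ($h = \frac{1}{7} \cdot 697569 = \frac{697569}{7} \approx 99653.0$)
$c{\left(J \right)} = \frac{1}{186}$ ($c{\left(J \right)} = \frac{1}{-202 + 388} = \frac{1}{186}$)
$c{\left(\left(-10 - 9\right)^{2} \right)} + h = \frac{1}{186} + \frac{697569}{7} = \frac{129747841}{1302}$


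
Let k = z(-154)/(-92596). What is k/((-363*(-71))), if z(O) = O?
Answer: 1/15496602 ≈ 6.4530e-8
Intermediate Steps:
k = 11/6614 (k = -154/(-92596) = -154*(-1/92596) = 11/6614 ≈ 0.0016631)
k/((-363*(-71))) = 11/(6614*((-363*(-71)))) = (11/6614)/25773 = (11/6614)*(1/25773) = 1/15496602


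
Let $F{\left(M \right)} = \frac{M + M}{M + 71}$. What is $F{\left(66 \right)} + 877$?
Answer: $\frac{120281}{137} \approx 877.96$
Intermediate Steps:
$F{\left(M \right)} = \frac{2 M}{71 + M}$
$F{\left(66 \right)} + 877 = 2 \cdot 66 \frac{1}{71 + 66} + 877 = 2 \cdot 66 \cdot \frac{1}{137} + 877 = \frac{132}{137} + 877 = \frac{120281}{137}$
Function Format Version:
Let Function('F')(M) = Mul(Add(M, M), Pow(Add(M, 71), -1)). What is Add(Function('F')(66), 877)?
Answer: Rational(120281, 137) ≈ 877.96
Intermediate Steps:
Function('F')(M) = Mul(2, M, Pow(Add(71, M), -1)) (Function('F')(M) = Mul(Mul(2, M), Pow(Add(71, M), -1)) = Mul(2, M, Pow(Add(71, M), -1)))
Add(Function('F')(66), 877) = Add(Mul(2, 66, Pow(Add(71, 66), -1)), 877) = Add(Mul(2, 66, Pow(137, -1)), 877) = Add(Mul(2, 66, Rational(1, 137)), 877) = Add(Rational(132, 137), 877) = Rational(120281, 137)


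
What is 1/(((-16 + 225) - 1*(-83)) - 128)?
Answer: 1/164 ≈ 0.0060976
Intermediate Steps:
1/(((-16 + 225) - 1*(-83)) - 128) = 1/((209 + 83) - 128) = 1/(292 - 128) = 1/164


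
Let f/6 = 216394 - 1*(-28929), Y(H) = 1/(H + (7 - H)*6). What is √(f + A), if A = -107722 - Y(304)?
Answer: √2980108026022/1478 ≈ 1168.0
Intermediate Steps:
Y(H) = 1/(42 - 5*H) (Y(H) = 1/(H + (42 - 6*H)) = 1/(42 - 5*H))
A = -159213115/1478 (A = -107722 - (-1)/(-42 + 5*304) = -107722 - (-1)/(-42 + 1520) = -107722 - (-1)/1478 = -107722 - 1*(-1/1478) = -107722 + 1/1478 = -159213115/1478 ≈ -1.0772e+5)
f = 1471938 (f = 6*(216394 - 1*(-28929)) = 6*(216394 + 28929) = 6*245323 = 1471938)
√(f + A) = √(1471938 - 159213115/1478) = √(2016311249/1478) = √2980108026022/1478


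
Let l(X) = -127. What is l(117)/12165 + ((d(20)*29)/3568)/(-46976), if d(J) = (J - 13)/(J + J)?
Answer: -170292627787/16311841013760 ≈ -0.010440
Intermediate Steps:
d(J) = (-13 + J)/(2*J) (d(J) = (-13 + J)/((2*J)) = (-13 + J)*(1/(2*J)) = (-13 + J)/(2*J))
l(117)/12165 + ((d(20)*29)/3568)/(-46976) = -127/12165 + ((((½)*(-13 + 20)/20)*29)/3568)/(-46976) = -127*1/12165 + ((((½)*(1/20)*7)*29)*(1/3568))*(-1/46976) = -127/12165 + (((7/40)*29)*(1/3568))*(-1/46976) = -127/12165 + ((203/40)*(1/3568))*(-1/46976) = -127/12165 + (203/142720)*(-1/46976) = -127/12165 - 203/6704414720 = -170292627787/16311841013760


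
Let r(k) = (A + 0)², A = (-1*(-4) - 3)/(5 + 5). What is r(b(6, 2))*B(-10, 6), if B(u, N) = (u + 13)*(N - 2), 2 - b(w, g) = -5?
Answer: 3/25 ≈ 0.12000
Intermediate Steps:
b(w, g) = 7 (b(w, g) = 2 - 1*(-5) = 2 + 5 = 7)
B(u, N) = (-2 + N)*(13 + u) (B(u, N) = (13 + u)*(-2 + N) = (-2 + N)*(13 + u))
A = ⅒ (A = (4 - 3)/10 = 1*(⅒) = ⅒ ≈ 0.10000)
r(k) = 1/100 (r(k) = (⅒ + 0)² = (⅒)² = 1/100)
r(b(6, 2))*B(-10, 6) = (-26 - 2*(-10) + 13*6 + 6*(-10))/100 = (-26 + 20 + 78 - 60)/100 = (1/100)*12 = 3/25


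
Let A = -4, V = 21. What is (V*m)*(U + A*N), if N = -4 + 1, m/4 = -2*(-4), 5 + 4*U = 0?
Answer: 7224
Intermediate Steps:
U = -5/4 (U = -5/4 + (1/4)*0 = -5/4 + 0 = -5/4 ≈ -1.2500)
m = 32 (m = 4*(-2*(-4)) = 4*8 = 32)
N = -3
(V*m)*(U + A*N) = (21*32)*(-5/4 - 4*(-3)) = 672*(-5/4 + 12) = 672*(43/4) = 7224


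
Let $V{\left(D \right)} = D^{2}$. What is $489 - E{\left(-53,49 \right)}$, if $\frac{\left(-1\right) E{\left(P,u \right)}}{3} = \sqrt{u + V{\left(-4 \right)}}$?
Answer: $489 + 3 \sqrt{65} \approx 513.19$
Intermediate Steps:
$E{\left(P,u \right)} = - 3 \sqrt{16 + u}$ ($E{\left(P,u \right)} = - 3 \sqrt{u + \left(-4\right)^{2}} = - 3 \sqrt{u + 16} = - 3 \sqrt{16 + u}$)
$489 - E{\left(-53,49 \right)} = 489 - - 3 \sqrt{16 + 49} = 489 - - 3 \sqrt{65} = 489 + 3 \sqrt{65}$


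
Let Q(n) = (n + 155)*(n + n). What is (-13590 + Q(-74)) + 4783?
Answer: -20795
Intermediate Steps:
Q(n) = 2*n*(155 + n) (Q(n) = (155 + n)*(2*n) = 2*n*(155 + n))
(-13590 + Q(-74)) + 4783 = (-13590 + 2*(-74)*(155 - 74)) + 4783 = (-13590 + 2*(-74)*81) + 4783 = (-13590 - 11988) + 4783 = -25578 + 4783 = -20795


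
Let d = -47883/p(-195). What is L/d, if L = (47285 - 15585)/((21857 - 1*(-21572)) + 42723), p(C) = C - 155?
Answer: 1386875/515652027 ≈ 0.0026896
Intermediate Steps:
p(C) = -155 + C
L = 7925/21538 (L = 31700/((21857 + 21572) + 42723) = 31700/(43429 + 42723) = 31700/86152 = 31700*(1/86152) = 7925/21538 ≈ 0.36795)
d = 47883/350 (d = -47883/(-155 - 195) = -47883/(-350) = -47883*(-1/350) = 47883/350 ≈ 136.81)
L/d = 7925/(21538*(47883/350)) = (7925/21538)*(350/47883) = 1386875/515652027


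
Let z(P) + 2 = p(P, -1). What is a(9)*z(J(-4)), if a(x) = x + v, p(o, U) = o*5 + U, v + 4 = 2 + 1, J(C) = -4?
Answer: -184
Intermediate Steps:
v = -1 (v = -4 + (2 + 1) = -4 + 3 = -1)
p(o, U) = U + 5*o (p(o, U) = 5*o + U = U + 5*o)
z(P) = -3 + 5*P (z(P) = -2 + (-1 + 5*P) = -3 + 5*P)
a(x) = -1 + x (a(x) = x - 1 = -1 + x)
a(9)*z(J(-4)) = (-1 + 9)*(-3 + 5*(-4)) = 8*(-3 - 20) = 8*(-23) = -184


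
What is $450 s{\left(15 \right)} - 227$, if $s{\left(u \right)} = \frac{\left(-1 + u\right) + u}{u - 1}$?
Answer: $\frac{4936}{7} \approx 705.14$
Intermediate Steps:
$s{\left(u \right)} = \frac{-1 + 2 u}{-1 + u}$
$450 s{\left(15 \right)} - 227 = 450 \frac{-1 + 2 \cdot 15}{-1 + 15} - 227 = 450 \frac{-1 + 30}{14} - 227 = 450 \cdot \frac{1}{14} \cdot 29 - 227 = 450 \cdot \frac{29}{14} - 227 = \frac{6525}{7} - 227 = \frac{4936}{7}$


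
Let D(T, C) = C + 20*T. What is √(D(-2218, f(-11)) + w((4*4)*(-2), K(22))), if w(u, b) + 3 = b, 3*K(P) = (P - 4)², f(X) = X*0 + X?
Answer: I*√44266 ≈ 210.39*I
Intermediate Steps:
f(X) = X (f(X) = 0 + X = X)
K(P) = (-4 + P)²/3 (K(P) = (P - 4)²/3 = (-4 + P)²/3)
w(u, b) = -3 + b
√(D(-2218, f(-11)) + w((4*4)*(-2), K(22))) = √((-11 + 20*(-2218)) + (-3 + (-4 + 22)²/3)) = √((-11 - 44360) + (-3 + (⅓)*18²)) = √(-44371 + (-3 + (⅓)*324)) = √(-44371 + (-3 + 108)) = √(-44371 + 105) = √(-44266) = I*√44266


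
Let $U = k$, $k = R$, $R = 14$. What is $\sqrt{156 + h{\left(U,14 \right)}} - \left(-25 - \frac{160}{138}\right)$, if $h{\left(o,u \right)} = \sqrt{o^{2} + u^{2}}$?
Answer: $\frac{1805}{69} + \sqrt{156 + 14 \sqrt{2}} \approx 39.418$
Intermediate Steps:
$k = 14$
$U = 14$
$\sqrt{156 + h{\left(U,14 \right)}} - \left(-25 - \frac{160}{138}\right) = \sqrt{156 + \sqrt{14^{2} + 14^{2}}} - \left(-25 - \frac{160}{138}\right) = \sqrt{156 + \sqrt{196 + 196}} - \left(-25 - 160 \cdot \frac{1}{138}\right) = \sqrt{156 + \sqrt{392}} - \left(-25 - \frac{80}{69}\right) = \sqrt{156 + 14 \sqrt{2}} - \left(-25 - \frac{80}{69}\right) = \sqrt{156 + 14 \sqrt{2}} - - \frac{1805}{69} = \sqrt{156 + 14 \sqrt{2}} + \frac{1805}{69} = \frac{1805}{69} + \sqrt{156 + 14 \sqrt{2}}$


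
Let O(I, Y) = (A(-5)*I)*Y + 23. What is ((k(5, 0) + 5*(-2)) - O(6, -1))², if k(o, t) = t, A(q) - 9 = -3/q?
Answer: 15129/25 ≈ 605.16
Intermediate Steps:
A(q) = 9 - 3/q
O(I, Y) = 23 + 48*I*Y/5 (O(I, Y) = ((9 - 3/(-5))*I)*Y + 23 = ((9 - 3*(-⅕))*I)*Y + 23 = ((9 + ⅗)*I)*Y + 23 = (48*I/5)*Y + 23 = 48*I*Y/5 + 23 = 23 + 48*I*Y/5)
((k(5, 0) + 5*(-2)) - O(6, -1))² = ((0 + 5*(-2)) - (23 + (48/5)*6*(-1)))² = ((0 - 10) - (23 - 288/5))² = (-10 - 1*(-173/5))² = (-10 + 173/5)² = (123/5)² = 15129/25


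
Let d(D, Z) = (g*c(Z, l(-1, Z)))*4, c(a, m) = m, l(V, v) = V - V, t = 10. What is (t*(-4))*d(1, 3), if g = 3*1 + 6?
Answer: 0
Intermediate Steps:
l(V, v) = 0
g = 9 (g = 3 + 6 = 9)
d(D, Z) = 0 (d(D, Z) = (9*0)*4 = 0*4 = 0)
(t*(-4))*d(1, 3) = (10*(-4))*0 = -40*0 = 0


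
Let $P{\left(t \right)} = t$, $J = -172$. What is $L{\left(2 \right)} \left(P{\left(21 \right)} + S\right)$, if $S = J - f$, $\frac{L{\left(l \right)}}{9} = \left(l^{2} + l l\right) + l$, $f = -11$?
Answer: $-12600$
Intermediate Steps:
$L{\left(l \right)} = 9 l + 18 l^{2}$ ($L{\left(l \right)} = 9 \left(\left(l^{2} + l l\right) + l\right) = 9 \left(\left(l^{2} + l^{2}\right) + l\right) = 9 \left(2 l^{2} + l\right) = 9 \left(l + 2 l^{2}\right) = 9 l + 18 l^{2}$)
$S = -161$ ($S = -172 - -11 = -172 + 11 = -161$)
$L{\left(2 \right)} \left(P{\left(21 \right)} + S\right) = 9 \cdot 2 \left(1 + 2 \cdot 2\right) \left(21 - 161\right) = 9 \cdot 2 \left(1 + 4\right) \left(-140\right) = 9 \cdot 2 \cdot 5 \left(-140\right) = 90 \left(-140\right) = -12600$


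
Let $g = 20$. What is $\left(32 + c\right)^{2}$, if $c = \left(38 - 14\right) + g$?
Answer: $5776$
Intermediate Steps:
$c = 44$ ($c = \left(38 - 14\right) + 20 = 24 + 20 = 44$)
$\left(32 + c\right)^{2} = \left(32 + 44\right)^{2} = 76^{2} = 5776$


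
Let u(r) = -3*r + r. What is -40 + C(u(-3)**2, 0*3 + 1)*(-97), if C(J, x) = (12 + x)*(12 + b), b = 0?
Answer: -15172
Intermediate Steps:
u(r) = -2*r
C(J, x) = 144 + 12*x (C(J, x) = (12 + x)*(12 + 0) = (12 + x)*12 = 144 + 12*x)
-40 + C(u(-3)**2, 0*3 + 1)*(-97) = -40 + (144 + 12*(0*3 + 1))*(-97) = -40 + (144 + 12*(0 + 1))*(-97) = -40 + (144 + 12*1)*(-97) = -40 + (144 + 12)*(-97) = -40 + 156*(-97) = -40 - 15132 = -15172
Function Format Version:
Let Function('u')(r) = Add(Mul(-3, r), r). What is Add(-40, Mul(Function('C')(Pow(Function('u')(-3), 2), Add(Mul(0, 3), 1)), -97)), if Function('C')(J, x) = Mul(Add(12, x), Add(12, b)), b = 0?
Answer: -15172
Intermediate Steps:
Function('u')(r) = Mul(-2, r)
Function('C')(J, x) = Add(144, Mul(12, x)) (Function('C')(J, x) = Mul(Add(12, x), Add(12, 0)) = Mul(Add(12, x), 12) = Add(144, Mul(12, x)))
Add(-40, Mul(Function('C')(Pow(Function('u')(-3), 2), Add(Mul(0, 3), 1)), -97)) = Add(-40, Mul(Add(144, Mul(12, Add(Mul(0, 3), 1))), -97)) = Add(-40, Mul(Add(144, Mul(12, Add(0, 1))), -97)) = Add(-40, Mul(Add(144, Mul(12, 1)), -97)) = Add(-40, Mul(Add(144, 12), -97)) = Add(-40, Mul(156, -97)) = Add(-40, -15132) = -15172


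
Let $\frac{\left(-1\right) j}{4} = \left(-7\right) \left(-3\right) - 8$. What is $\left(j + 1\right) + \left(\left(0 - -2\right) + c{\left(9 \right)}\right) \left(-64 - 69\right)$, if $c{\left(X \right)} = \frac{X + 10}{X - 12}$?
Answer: $\frac{1576}{3} \approx 525.33$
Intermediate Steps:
$j = -52$ ($j = - 4 \left(\left(-7\right) \left(-3\right) - 8\right) = - 4 \left(21 - 8\right) = \left(-4\right) 13 = -52$)
$c{\left(X \right)} = \frac{10 + X}{-12 + X}$
$\left(j + 1\right) + \left(\left(0 - -2\right) + c{\left(9 \right)}\right) \left(-64 - 69\right) = \left(-52 + 1\right) + \left(\left(0 - -2\right) + \frac{10 + 9}{-12 + 9}\right) \left(-64 - 69\right) = -51 + \left(\left(0 + 2\right) + \frac{1}{-3} \cdot 19\right) \left(-133\right) = -51 + \left(2 - \frac{19}{3}\right) \left(-133\right) = -51 - - \frac{1729}{3} = -51 + \frac{1729}{3} = \frac{1576}{3}$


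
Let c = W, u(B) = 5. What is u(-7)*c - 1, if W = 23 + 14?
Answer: 184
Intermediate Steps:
W = 37
c = 37
u(-7)*c - 1 = 5*37 - 1 = 185 - 1 = 184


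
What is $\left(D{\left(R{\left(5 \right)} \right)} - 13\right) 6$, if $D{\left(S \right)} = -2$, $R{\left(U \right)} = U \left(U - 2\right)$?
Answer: $-90$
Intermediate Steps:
$R{\left(U \right)} = U \left(-2 + U\right)$
$\left(D{\left(R{\left(5 \right)} \right)} - 13\right) 6 = \left(-2 - 13\right) 6 = \left(-15\right) 6 = -90$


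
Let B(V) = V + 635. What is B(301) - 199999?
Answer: -199063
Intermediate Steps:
B(V) = 635 + V
B(301) - 199999 = (635 + 301) - 199999 = 936 - 199999 = -199063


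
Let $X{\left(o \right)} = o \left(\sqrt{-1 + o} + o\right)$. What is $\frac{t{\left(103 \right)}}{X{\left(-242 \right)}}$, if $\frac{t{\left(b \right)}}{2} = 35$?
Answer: $\frac{10}{8401} + \frac{45 i \sqrt{3}}{1016521} \approx 0.0011903 + 7.6676 \cdot 10^{-5} i$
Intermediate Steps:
$t{\left(b \right)} = 70$ ($t{\left(b \right)} = 2 \cdot 35 = 70$)
$X{\left(o \right)} = o \left(o + \sqrt{-1 + o}\right)$
$\frac{t{\left(103 \right)}}{X{\left(-242 \right)}} = \frac{70}{\left(-242\right) \left(-242 + \sqrt{-1 - 242}\right)} = \frac{70}{\left(-242\right) \left(-242 + \sqrt{-243}\right)} = \frac{70}{\left(-242\right) \left(-242 + 9 i \sqrt{3}\right)} = \frac{70}{58564 - 2178 i \sqrt{3}}$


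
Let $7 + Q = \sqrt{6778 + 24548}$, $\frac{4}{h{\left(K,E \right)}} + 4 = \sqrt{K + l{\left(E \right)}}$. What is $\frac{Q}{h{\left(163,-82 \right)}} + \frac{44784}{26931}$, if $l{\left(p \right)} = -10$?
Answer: $\frac{14928}{8977} + \frac{\left(4 - 3 \sqrt{17}\right) \left(7 - \sqrt{31326}\right)}{4} \approx 357.34$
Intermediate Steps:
$h{\left(K,E \right)} = \frac{4}{-4 + \sqrt{-10 + K}}$ ($h{\left(K,E \right)} = \frac{4}{-4 + \sqrt{K - 10}} = \frac{4}{-4 + \sqrt{-10 + K}}$)
$Q = -7 + \sqrt{31326}$ ($Q = -7 + \sqrt{6778 + 24548} = -7 + \sqrt{31326} \approx 169.99$)
$\frac{Q}{h{\left(163,-82 \right)}} + \frac{44784}{26931} = \frac{-7 + \sqrt{31326}}{4 \frac{1}{-4 + \sqrt{-10 + 163}}} + \frac{44784}{26931} = \frac{-7 + \sqrt{31326}}{4 \frac{1}{-4 + \sqrt{153}}} + 44784 \cdot \frac{1}{26931} = \frac{-7 + \sqrt{31326}}{4 \frac{1}{-4 + 3 \sqrt{17}}} + \frac{14928}{8977} = \left(-7 + \sqrt{31326}\right) \left(-1 + \frac{3 \sqrt{17}}{4}\right) + \frac{14928}{8977} = \left(-1 + \frac{3 \sqrt{17}}{4}\right) \left(-7 + \sqrt{31326}\right) + \frac{14928}{8977} = \frac{14928}{8977} + \left(-1 + \frac{3 \sqrt{17}}{4}\right) \left(-7 + \sqrt{31326}\right)$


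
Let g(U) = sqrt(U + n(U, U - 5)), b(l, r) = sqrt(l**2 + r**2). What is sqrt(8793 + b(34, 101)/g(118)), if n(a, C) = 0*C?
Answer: sqrt(122433732 + 118*sqrt(1340126))/118 ≈ 93.823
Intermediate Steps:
n(a, C) = 0
g(U) = sqrt(U) (g(U) = sqrt(U + 0) = sqrt(U))
sqrt(8793 + b(34, 101)/g(118)) = sqrt(8793 + sqrt(34**2 + 101**2)/(sqrt(118))) = sqrt(8793 + sqrt(1156 + 10201)*(sqrt(118)/118)) = sqrt(8793 + sqrt(11357)*(sqrt(118)/118)) = sqrt(8793 + sqrt(1340126)/118)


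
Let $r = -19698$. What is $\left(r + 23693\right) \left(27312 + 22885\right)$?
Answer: $200537015$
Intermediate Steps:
$\left(r + 23693\right) \left(27312 + 22885\right) = \left(-19698 + 23693\right) \left(27312 + 22885\right) = 3995 \cdot 50197 = 200537015$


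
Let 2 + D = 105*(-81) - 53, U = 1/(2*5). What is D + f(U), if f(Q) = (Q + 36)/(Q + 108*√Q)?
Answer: -998430201/116639 + 38988*√10/116639 ≈ -8559.0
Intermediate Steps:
U = ⅒ (U = 1/10 = ⅒ ≈ 0.10000)
D = -8560 (D = -2 + (105*(-81) - 53) = -2 + (-8505 - 53) = -2 - 8558 = -8560)
f(Q) = (36 + Q)/(Q + 108*√Q)
D + f(U) = -8560 + (36 + ⅒)/(⅒ + 108*√(⅒)) = -8560 + (361/10)/(⅒ + 108*(√10/10)) = -8560 + (361/10)/(⅒ + 54*√10/5) = -8560 + 361/(10*(⅒ + 54*√10/5))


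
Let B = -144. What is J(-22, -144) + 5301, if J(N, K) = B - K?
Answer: 5301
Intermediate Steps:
J(N, K) = -144 - K
J(-22, -144) + 5301 = (-144 - 1*(-144)) + 5301 = (-144 + 144) + 5301 = 0 + 5301 = 5301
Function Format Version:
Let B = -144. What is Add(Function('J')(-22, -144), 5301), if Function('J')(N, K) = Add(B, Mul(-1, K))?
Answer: 5301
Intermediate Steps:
Function('J')(N, K) = Add(-144, Mul(-1, K))
Add(Function('J')(-22, -144), 5301) = Add(Add(-144, Mul(-1, -144)), 5301) = Add(Add(-144, 144), 5301) = Add(0, 5301) = 5301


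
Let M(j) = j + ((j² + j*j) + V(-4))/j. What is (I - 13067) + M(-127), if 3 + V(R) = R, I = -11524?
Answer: -3171437/127 ≈ -24972.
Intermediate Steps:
V(R) = -3 + R
M(j) = j + (-7 + 2*j²)/j (M(j) = j + ((j² + j*j) + (-3 - 4))/j = j + ((j² + j²) - 7)/j = j + (2*j² - 7)/j = j + (-7 + 2*j²)/j)
(I - 13067) + M(-127) = (-11524 - 13067) + (-7/(-127) + 3*(-127)) = -24591 + (-7*(-1/127) - 381) = -24591 + (7/127 - 381) = -24591 - 48380/127 = -3171437/127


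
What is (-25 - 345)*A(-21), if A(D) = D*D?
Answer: -163170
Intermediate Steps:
A(D) = D**2
(-25 - 345)*A(-21) = (-25 - 345)*(-21)**2 = -370*441 = -163170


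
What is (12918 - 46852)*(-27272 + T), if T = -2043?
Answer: 994775210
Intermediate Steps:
(12918 - 46852)*(-27272 + T) = (12918 - 46852)*(-27272 - 2043) = -33934*(-29315) = 994775210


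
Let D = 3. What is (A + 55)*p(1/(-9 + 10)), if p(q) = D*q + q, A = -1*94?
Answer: -156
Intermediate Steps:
A = -94
p(q) = 4*q (p(q) = 3*q + q = 4*q)
(A + 55)*p(1/(-9 + 10)) = (-94 + 55)*(4/(-9 + 10)) = -156/1 = -156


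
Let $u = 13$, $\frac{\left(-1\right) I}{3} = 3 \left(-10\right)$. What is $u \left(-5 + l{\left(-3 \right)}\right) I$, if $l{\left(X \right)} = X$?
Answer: $-9360$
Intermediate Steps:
$I = 90$ ($I = - 3 \cdot 3 \left(-10\right) = \left(-3\right) \left(-30\right) = 90$)
$u \left(-5 + l{\left(-3 \right)}\right) I = 13 \left(-5 - 3\right) 90 = 13 \left(\left(-8\right) 90\right) = 13 \left(-720\right) = -9360$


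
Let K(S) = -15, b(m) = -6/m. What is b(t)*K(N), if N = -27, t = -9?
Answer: -10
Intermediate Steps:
b(t)*K(N) = -6/(-9)*(-15) = -6*(-⅑)*(-15) = (⅔)*(-15) = -10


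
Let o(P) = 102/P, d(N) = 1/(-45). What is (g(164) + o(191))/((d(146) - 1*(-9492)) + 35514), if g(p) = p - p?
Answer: 4590/386826379 ≈ 1.1866e-5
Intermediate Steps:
d(N) = -1/45
g(p) = 0
(g(164) + o(191))/((d(146) - 1*(-9492)) + 35514) = (0 + 102/191)/((-1/45 - 1*(-9492)) + 35514) = (0 + 102*(1/191))/((-1/45 + 9492) + 35514) = (0 + 102/191)/(427139/45 + 35514) = 102/(191*(2025269/45)) = (102/191)*(45/2025269) = 4590/386826379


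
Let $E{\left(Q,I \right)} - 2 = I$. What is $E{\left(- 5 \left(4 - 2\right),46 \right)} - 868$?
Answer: $-820$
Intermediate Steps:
$E{\left(Q,I \right)} = 2 + I$
$E{\left(- 5 \left(4 - 2\right),46 \right)} - 868 = \left(2 + 46\right) - 868 = 48 - 868 = -820$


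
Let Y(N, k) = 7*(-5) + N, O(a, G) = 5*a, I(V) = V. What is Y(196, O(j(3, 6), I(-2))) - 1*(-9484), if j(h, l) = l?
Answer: 9645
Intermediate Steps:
Y(N, k) = -35 + N
Y(196, O(j(3, 6), I(-2))) - 1*(-9484) = (-35 + 196) - 1*(-9484) = 161 + 9484 = 9645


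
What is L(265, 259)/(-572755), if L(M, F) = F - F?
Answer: 0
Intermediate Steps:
L(M, F) = 0
L(265, 259)/(-572755) = 0/(-572755) = 0*(-1/572755) = 0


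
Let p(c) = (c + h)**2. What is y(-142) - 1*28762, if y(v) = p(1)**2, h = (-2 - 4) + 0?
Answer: -28137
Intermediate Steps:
h = -6 (h = -6 + 0 = -6)
p(c) = (-6 + c)**2 (p(c) = (c - 6)**2 = (-6 + c)**2)
y(v) = 625 (y(v) = ((-6 + 1)**2)**2 = ((-5)**2)**2 = 25**2 = 625)
y(-142) - 1*28762 = 625 - 1*28762 = 625 - 28762 = -28137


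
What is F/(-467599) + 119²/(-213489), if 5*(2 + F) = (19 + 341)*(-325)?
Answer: -1625599861/99827242911 ≈ -0.016284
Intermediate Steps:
F = -23402 (F = -2 + ((19 + 341)*(-325))/5 = -2 + (360*(-325))/5 = -2 + (⅕)*(-117000) = -2 - 23400 = -23402)
F/(-467599) + 119²/(-213489) = -23402/(-467599) + 119²/(-213489) = -23402*(-1/467599) + 14161*(-1/213489) = 23402/467599 - 14161/213489 = -1625599861/99827242911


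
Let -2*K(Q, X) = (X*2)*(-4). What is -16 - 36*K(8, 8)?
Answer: -1168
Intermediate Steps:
K(Q, X) = 4*X (K(Q, X) = -X*2*(-4)/2 = -2*X*(-4)/2 = -(-4)*X = 4*X)
-16 - 36*K(8, 8) = -16 - 144*8 = -16 - 36*32 = -16 - 1152 = -1168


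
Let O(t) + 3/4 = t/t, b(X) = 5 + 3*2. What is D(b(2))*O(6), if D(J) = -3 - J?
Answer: -7/2 ≈ -3.5000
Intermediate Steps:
b(X) = 11 (b(X) = 5 + 6 = 11)
O(t) = 1/4 (O(t) = -3/4 + t/t = -3/4 + 1 = 1/4)
D(b(2))*O(6) = (-3 - 1*11)*(1/4) = (-3 - 11)*(1/4) = -14*1/4 = -7/2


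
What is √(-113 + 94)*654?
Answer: 654*I*√19 ≈ 2850.7*I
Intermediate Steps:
√(-113 + 94)*654 = √(-19)*654 = (I*√19)*654 = 654*I*√19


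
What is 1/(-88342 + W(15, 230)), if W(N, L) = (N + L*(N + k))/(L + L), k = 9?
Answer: -92/8126357 ≈ -1.1321e-5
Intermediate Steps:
W(N, L) = (N + L*(9 + N))/(2*L) (W(N, L) = (N + L*(N + 9))/(L + L) = (N + L*(9 + N))/((2*L)) = (N + L*(9 + N))*(1/(2*L)) = (N + L*(9 + N))/(2*L))
1/(-88342 + W(15, 230)) = 1/(-88342 + (½)*(15 + 230*(9 + 15))/230) = 1/(-88342 + (½)*(1/230)*(15 + 230*24)) = 1/(-88342 + (½)*(1/230)*(15 + 5520)) = 1/(-88342 + (½)*(1/230)*5535) = 1/(-88342 + 1107/92) = 1/(-8126357/92) = -92/8126357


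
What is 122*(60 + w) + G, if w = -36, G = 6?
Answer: 2934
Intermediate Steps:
122*(60 + w) + G = 122*(60 - 36) + 6 = 122*24 + 6 = 2928 + 6 = 2934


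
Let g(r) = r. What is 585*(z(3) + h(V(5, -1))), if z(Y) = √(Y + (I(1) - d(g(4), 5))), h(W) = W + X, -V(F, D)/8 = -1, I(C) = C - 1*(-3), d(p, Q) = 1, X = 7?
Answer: 8775 + 585*√6 ≈ 10208.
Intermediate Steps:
I(C) = 3 + C (I(C) = C + 3 = 3 + C)
V(F, D) = 8 (V(F, D) = -8*(-1) = 8)
h(W) = 7 + W (h(W) = W + 7 = 7 + W)
z(Y) = √(3 + Y) (z(Y) = √(Y + ((3 + 1) - 1*1)) = √(Y + (4 - 1)) = √(Y + 3) = √(3 + Y))
585*(z(3) + h(V(5, -1))) = 585*(√(3 + 3) + (7 + 8)) = 585*(√6 + 15) = 585*(15 + √6) = 8775 + 585*√6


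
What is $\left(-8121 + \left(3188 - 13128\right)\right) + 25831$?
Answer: $7770$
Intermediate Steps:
$\left(-8121 + \left(3188 - 13128\right)\right) + 25831 = \left(-8121 - 9940\right) + 25831 = -18061 + 25831 = 7770$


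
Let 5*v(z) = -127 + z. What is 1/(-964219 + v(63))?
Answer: -5/4821159 ≈ -1.0371e-6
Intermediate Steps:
v(z) = -127/5 + z/5 (v(z) = (-127 + z)/5 = -127/5 + z/5)
1/(-964219 + v(63)) = 1/(-964219 + (-127/5 + (1/5)*63)) = 1/(-964219 + (-127/5 + 63/5)) = 1/(-964219 - 64/5) = 1/(-4821159/5) = -5/4821159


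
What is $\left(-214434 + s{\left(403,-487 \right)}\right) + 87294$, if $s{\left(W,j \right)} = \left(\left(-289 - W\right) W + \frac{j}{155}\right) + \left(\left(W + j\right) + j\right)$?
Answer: $- \frac{63021472}{155} \approx -4.0659 \cdot 10^{5}$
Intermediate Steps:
$s{\left(W,j \right)} = W + \frac{311 j}{155} + W \left(-289 - W\right)$ ($s{\left(W,j \right)} = \left(W \left(-289 - W\right) + \frac{j}{155}\right) + \left(W + 2 j\right) = \left(\frac{j}{155} + W \left(-289 - W\right)\right) + \left(W + 2 j\right) = W + \frac{311 j}{155} + W \left(-289 - W\right)$)
$\left(-214434 + s{\left(403,-487 \right)}\right) + 87294 = \left(-214434 - \frac{43314772}{155}\right) + 87294 = - \frac{76552042}{155} + 87294 = - \frac{63021472}{155}$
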